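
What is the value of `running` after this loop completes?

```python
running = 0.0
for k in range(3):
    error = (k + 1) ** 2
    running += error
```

Sum of squared losses 1² + 2² + ... + 3²
`running` takes the values: 0.0 → 1.0 → 5.0 → 14.0

Answer: 14.0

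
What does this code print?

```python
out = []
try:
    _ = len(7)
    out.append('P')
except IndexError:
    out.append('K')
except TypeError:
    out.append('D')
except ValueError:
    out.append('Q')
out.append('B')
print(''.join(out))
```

Execution trace: 'D' (except TypeError) → 'B' (after the try/except). Output: DB

Answer: DB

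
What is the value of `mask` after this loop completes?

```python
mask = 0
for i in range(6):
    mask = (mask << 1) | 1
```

Build 6 consecutive 1-bits: 0b111111
`mask` takes the values: 0 → 1 → 3 → 7 → 15 → 31 → 63

Answer: 63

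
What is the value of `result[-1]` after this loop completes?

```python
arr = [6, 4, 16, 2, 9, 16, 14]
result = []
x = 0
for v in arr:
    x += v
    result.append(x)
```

Cumulative sum ends at 67
`result` takes the values: [] → [6] → [6, 10] → [6, 10, 26] → [6, 10, 26, 28] → [6, 10, 26, 28, 37] → [6, 10, 26, 28, 37, 53] → [6, 10, 26, 28, 37, 53, 67]
So `result[-1]` = 67

Answer: 67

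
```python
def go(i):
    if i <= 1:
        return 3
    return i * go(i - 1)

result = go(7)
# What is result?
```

go(7) = 7 * 6 * 5 * 4 * 3 * 2 * 3 = 15120

Answer: 15120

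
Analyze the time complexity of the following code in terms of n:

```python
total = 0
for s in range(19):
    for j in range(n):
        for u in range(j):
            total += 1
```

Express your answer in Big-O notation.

Each loop level contributes: 1 × n × n. Multiplying the contributions gives O(n^2).

Answer: O(n^2)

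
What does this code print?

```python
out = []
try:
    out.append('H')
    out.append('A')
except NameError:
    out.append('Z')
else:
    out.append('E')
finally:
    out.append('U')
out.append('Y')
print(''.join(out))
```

Execution trace: 'H' (try body) → 'A' (try body, no exception) → 'E' (else) → 'U' (finally) → 'Y' (after the try/except). Output: HAEUY

Answer: HAEUY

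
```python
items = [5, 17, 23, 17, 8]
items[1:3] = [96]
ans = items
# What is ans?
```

Trace:
`items = [5, 17, 23, 17, 8]` → items = [5, 17, 23, 17, 8]
`items[1:3] = [96]` → items = [5, 96, 17, 8]
`ans = items` → ans = [5, 96, 17, 8]
So ans = [5, 96, 17, 8]

Answer: [5, 96, 17, 8]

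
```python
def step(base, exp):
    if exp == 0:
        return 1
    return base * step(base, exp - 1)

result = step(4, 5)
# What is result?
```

step(4, 5) = 4 * 4 * 4 * 4 * 4 = 1024

Answer: 1024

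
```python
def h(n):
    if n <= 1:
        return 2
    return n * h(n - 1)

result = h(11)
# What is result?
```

h(11) = 11 * 10 * 9 * 8 * 7 * 6 * 5 * 4 * 3 * 2 * 2 = 79833600

Answer: 79833600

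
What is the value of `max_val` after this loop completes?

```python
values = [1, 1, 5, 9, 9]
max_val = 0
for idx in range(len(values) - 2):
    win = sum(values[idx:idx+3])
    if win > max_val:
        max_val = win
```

Max sum of 3-element window in [1, 1, 5, 9, 9]
`max_val` takes the values: 0 → 7 → 15 → 23

Answer: 23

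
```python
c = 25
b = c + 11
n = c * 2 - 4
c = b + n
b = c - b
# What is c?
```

Trace:
`c = 25` → c = 25
`b = c + 11` → b = 36
`n = c * 2 - 4` → n = 46
`c = b + n` → c = 82
`b = c - b` → b = 46
So c = 82

Answer: 82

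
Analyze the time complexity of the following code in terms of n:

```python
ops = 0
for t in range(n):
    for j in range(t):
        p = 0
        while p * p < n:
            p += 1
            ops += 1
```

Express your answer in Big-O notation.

Each loop level contributes: n × n × √n. Multiplying the contributions gives O(n^2√n).

Answer: O(n^2√n)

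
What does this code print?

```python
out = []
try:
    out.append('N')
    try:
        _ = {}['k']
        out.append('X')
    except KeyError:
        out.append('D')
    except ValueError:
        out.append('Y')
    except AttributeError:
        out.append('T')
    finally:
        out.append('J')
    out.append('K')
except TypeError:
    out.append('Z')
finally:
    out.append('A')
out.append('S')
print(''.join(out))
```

Execution trace: 'N' (try body) → 'D' (inner except KeyError) → 'J' (inner finally) → 'K' (try body, no exception) → 'A' (finally) → 'S' (after the try/except). Output: NDJKAS

Answer: NDJKAS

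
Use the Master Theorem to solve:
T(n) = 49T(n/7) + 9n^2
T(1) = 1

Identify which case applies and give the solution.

a=49, b=7, f(n)=9n^2. log_7(49) = 2. Since c=2 = 2, Case 2 applies: T(n) = Θ(n^log_b(a) · log n) = O(n^2 log n).

Answer: O(n^2 log n) - Case 2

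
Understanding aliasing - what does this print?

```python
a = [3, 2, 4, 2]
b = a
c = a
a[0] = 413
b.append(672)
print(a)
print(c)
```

Key concept: multiple aliases.
Step by step:
`a = [3, 2, 4, 2]` → a = [3, 2, 4, 2]
`b = a` → b = [3, 2, 4, 2] (same object as a)
`c = a` → c = [3, 2, 4, 2] (same object as a, b)
`a[0] = 413` → a = [413, 2, 4, 2] (same object as b, c); b = [413, 2, 4, 2] (same object as a, c); c = [413, 2, 4, 2] (same object as a, b)
`b.append(672)` → a = [413, 2, 4, 2, 672] (same object as b, c); b = [413, 2, 4, 2, 672] (same object as a, c); c = [413, 2, 4, 2, 672] (same object as a, b)
`print(a)` → prints [413, 2, 4, 2, 672]
`print(c)` → prints [413, 2, 4, 2, 672]

Answer:
[413, 2, 4, 2, 672]
[413, 2, 4, 2, 672]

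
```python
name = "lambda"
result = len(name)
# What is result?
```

Trace:
`name = "lambda"` → name = 'lambda'
`result = len(name)` → result = 6
So result = 6

Answer: 6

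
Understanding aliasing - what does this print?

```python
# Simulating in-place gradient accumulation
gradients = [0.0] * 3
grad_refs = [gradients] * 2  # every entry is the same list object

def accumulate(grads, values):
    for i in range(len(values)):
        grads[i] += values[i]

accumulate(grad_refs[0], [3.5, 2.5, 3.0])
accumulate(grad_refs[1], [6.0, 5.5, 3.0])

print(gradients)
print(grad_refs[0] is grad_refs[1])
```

Key concept: gradient accumulation aliasing.
Step by step:
`gradients = [0.0] * 3` → gradients = [0.0, 0.0, 0.0]
`grad_refs = [gradients] * 2` → grad_refs = [[0.0, 0.0, 0.0], [0.0, 0.0, 0.0]]
`accumulate(grad_refs[0], [3.5, 2.5, 3.0])` → gradients = [3.5, 2.5, 3.0]; grad_refs = [[3.5, 2.5, 3.0], [3.5, 2.5, 3.0]]
`accumulate(grad_refs[1], [6.0, 5.5, 3.0])` → gradients = [9.5, 8.0, 6.0]; grad_refs = [[9.5, 8.0, 6.0], [9.5, 8.0, 6.0]]
`print(gradients)` → prints [9.5, 8.0, 6.0]
`print(grad_refs[0] is grad_refs[1])` → prints True

Answer:
[9.5, 8.0, 6.0]
True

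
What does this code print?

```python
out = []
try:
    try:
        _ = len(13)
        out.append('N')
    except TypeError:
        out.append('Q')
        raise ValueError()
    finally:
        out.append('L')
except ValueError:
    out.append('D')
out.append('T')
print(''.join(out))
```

Execution trace: 'Q' (inner except TypeError) → 'L' (inner finally) → 'D' (outer except ValueError) → 'T' (after the try/except). Output: QLDT

Answer: QLDT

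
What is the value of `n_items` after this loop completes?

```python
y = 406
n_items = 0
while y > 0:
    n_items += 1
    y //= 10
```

Count digits by repeated division by 10
`n_items` takes the values: 0 → 1 → 2 → 3

Answer: 3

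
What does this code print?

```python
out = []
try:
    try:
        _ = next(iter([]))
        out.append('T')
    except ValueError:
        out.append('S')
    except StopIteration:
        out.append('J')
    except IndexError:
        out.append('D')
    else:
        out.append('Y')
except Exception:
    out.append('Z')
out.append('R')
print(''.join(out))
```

Execution trace: 'J' (inner except StopIteration) → 'R' (after the try/except). Output: JR

Answer: JR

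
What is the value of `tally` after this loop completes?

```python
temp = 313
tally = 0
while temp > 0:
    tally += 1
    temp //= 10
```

Count digits by repeated division by 10
`tally` takes the values: 0 → 1 → 2 → 3

Answer: 3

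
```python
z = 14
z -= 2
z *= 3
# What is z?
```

Trace:
`z = 14` → z = 14
`z -= 2` → z = 12
`z *= 3` → z = 36
So z = 36

Answer: 36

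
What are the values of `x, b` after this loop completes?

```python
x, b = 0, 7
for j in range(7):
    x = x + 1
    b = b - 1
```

x goes 0→7, b goes 7→0
`x, b` takes the values: (0, 7) → (1, 7) → (1, 6) → (2, 6) → (2, 5) → (3, 5) → (3, 4) → (4, 4) → (4, 3) → (5, 3) → (5, 2) → (6, 2) → (6, 1) → (7, 1) → (7, 0)

Answer: 7, 0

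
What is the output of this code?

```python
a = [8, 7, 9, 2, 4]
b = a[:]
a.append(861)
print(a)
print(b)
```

Key concept: slice [:] creates copy.
Step by step:
`a = [8, 7, 9, 2, 4]` → a = [8, 7, 9, 2, 4]
`b = a[:]` → b = [8, 7, 9, 2, 4]
`a.append(861)` → a = [8, 7, 9, 2, 4, 861]
`print(a)` → prints [8, 7, 9, 2, 4, 861]
`print(b)` → prints [8, 7, 9, 2, 4]

Answer:
[8, 7, 9, 2, 4, 861]
[8, 7, 9, 2, 4]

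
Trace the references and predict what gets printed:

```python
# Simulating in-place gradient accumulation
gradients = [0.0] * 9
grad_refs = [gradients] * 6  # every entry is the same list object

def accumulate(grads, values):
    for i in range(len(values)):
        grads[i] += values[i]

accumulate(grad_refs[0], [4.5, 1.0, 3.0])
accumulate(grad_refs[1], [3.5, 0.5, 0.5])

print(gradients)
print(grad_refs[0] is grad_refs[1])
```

Key concept: gradient accumulation aliasing.
Step by step:
`gradients = [0.0] * 9` → gradients = [0.0, 0.0, 0.0, 0.0, 0.0, 0.0, 0.0, 0.0, 0.0]
`grad_refs = [gradients] * 6` → grad_refs = [[0.0, 0.0, 0.0, 0.0, 0.0, 0.0, 0.0, 0.0, 0.0], [0.0, 0.0, 0.0, 0.0, 0.0, 0.0, 0.0, 0.0, 0.0], [0.0, 0.0, 0.0, 0.0, 0.0, 0.0, 0.0, 0.0, 0.0], [0.0, 0.0, 0.0, 0.0, 0.0, 0.0, 0.0, 0.0, 0.0], [0.0, 0.0, 0.0, 0.0, 0.0, 0.0, 0.0, 0.0, 0.0], [0.0, 0.0, 0.0, 0.0, 0.0, 0.0, 0.0, 0.0, 0.0]]
`accumulate(grad_refs[0], [4.5, 1.0, 3.0])` → gradients = [4.5, 1.0, 3.0, 0.0, 0.0, 0.0, 0.0, 0.0, 0.0]; grad_refs = [[4.5, 1.0, 3.0, 0.0, 0.0, 0.0, 0.0, 0.0, 0.0], [4.5, 1.0, 3.0, 0.0, 0.0, 0.0, 0.0, 0.0, 0.0], [4.5, 1.0, 3.0, 0.0, 0.0, 0.0, 0.0, 0.0, 0.0], [4.5, 1.0, 3.0, 0.0, 0.0, 0.0, 0.0, 0.0, 0.0], [4.5, 1.0, 3.0, 0.0, 0.0, 0.0, 0.0, 0.0, 0.0], [4.5, 1.0, 3.0, 0.0, 0.0, 0.0, 0.0, 0.0, 0.0]]
`accumulate(grad_refs[1], [3.5, 0.5, 0.5])` → gradients = [8.0, 1.5, 3.5, 0.0, 0.0, 0.0, 0.0, 0.0, 0.0]; grad_refs = [[8.0, 1.5, 3.5, 0.0, 0.0, 0.0, 0.0, 0.0, 0.0], [8.0, 1.5, 3.5, 0.0, 0.0, 0.0, 0.0, 0.0, 0.0], [8.0, 1.5, 3.5, 0.0, 0.0, 0.0, 0.0, 0.0, 0.0], [8.0, 1.5, 3.5, 0.0, 0.0, 0.0, 0.0, 0.0, 0.0], [8.0, 1.5, 3.5, 0.0, 0.0, 0.0, 0.0, 0.0, 0.0], [8.0, 1.5, 3.5, 0.0, 0.0, 0.0, 0.0, 0.0, 0.0]]
`print(gradients)` → prints [8.0, 1.5, 3.5, 0.0, 0.0, 0.0, 0.0, 0.0, 0.0]
`print(grad_refs[0] is grad_refs[1])` → prints True

Answer:
[8.0, 1.5, 3.5, 0.0, 0.0, 0.0, 0.0, 0.0, 0.0]
True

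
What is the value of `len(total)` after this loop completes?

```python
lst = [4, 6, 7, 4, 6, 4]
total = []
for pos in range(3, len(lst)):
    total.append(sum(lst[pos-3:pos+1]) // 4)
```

Number of 4-element averages
`total` takes the values: [] → [5] → [5, 5] → [5, 5, 5]
So `len(total)` = 3

Answer: 3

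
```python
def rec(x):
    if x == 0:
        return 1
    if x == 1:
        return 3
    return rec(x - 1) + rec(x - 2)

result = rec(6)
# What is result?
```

Build up from base cases: rec(0)=1, rec(1)=3, rec(2)=4, rec(3)=7, rec(4)=11, rec(5)=18, rec(6)=29

Answer: 29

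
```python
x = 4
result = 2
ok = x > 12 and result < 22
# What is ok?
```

Trace:
`x = 4` → x = 4
`result = 2` → result = 2
`ok = x > 12 and result < 22` → ok = False
So ok = False

Answer: False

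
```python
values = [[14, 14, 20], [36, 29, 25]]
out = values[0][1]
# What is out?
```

Trace:
`values = [[14, 14, 20], [36, 29, 25]]` → values = [[14, 14, 20], [36, 29, 25]]
`out = values[0][1]` → out = 14
So out = 14

Answer: 14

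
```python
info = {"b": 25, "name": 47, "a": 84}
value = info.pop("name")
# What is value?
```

Trace:
`info = {"b": 25, "name": 47, "a": 84}` → info = {'b': 25, 'name': 47, 'a': 84}
`value = info.pop("name")` → info = {'b': 25, 'a': 84}; value = 47
So value = 47

Answer: 47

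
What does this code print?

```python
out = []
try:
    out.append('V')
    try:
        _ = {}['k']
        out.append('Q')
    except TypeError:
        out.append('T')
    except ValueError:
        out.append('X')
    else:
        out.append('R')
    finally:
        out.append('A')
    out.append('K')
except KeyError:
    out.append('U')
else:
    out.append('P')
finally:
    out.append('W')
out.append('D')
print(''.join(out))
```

Execution trace: 'V' (try body) → 'A' (inner finally) → 'U' (except KeyError) → 'W' (finally) → 'D' (after the try/except). Output: VAUWD

Answer: VAUWD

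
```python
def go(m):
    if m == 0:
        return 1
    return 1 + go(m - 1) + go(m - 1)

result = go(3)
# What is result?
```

go(m) = 1 + 2·go(m-1), go(0)=1. Closed form: (1+1)·2^3 - 1 = 15.

Answer: 15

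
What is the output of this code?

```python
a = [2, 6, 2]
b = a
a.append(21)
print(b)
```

Key concept: basic list aliasing.
Step by step:
`a = [2, 6, 2]` → a = [2, 6, 2]
`b = a` → b = [2, 6, 2] (same object as a)
`a.append(21)` → a = [2, 6, 2, 21] (same object as b); b = [2, 6, 2, 21] (same object as a)
`print(b)` → prints [2, 6, 2, 21]

Answer: [2, 6, 2, 21]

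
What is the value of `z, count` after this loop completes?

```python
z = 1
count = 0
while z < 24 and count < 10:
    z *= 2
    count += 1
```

Double until >= 24 or 10 iterations
`z, count` takes the values: (1, 0) → (2, 0) → (2, 1) → (4, 1) → (4, 2) → (8, 2) → (8, 3) → (16, 3) → (16, 4) → (32, 4) → (32, 5)

Answer: 32, 5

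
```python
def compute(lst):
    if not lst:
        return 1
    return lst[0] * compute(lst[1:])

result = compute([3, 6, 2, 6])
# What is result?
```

Product over [3, 6, 2, 6] = 3 * 6 * 2 * 6 = 216

Answer: 216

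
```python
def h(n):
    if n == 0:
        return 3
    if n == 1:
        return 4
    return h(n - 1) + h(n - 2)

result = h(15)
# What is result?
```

Build up from base cases: h(0)=3, h(1)=4, h(2)=7, h(3)=11, h(4)=18, h(5)=29, h(6)=47, ..., h(15)=3571

Answer: 3571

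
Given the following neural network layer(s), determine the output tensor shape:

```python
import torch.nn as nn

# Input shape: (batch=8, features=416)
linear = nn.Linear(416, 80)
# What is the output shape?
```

Input: (8, 416) -> Output: (8, 80)

Answer: (8, 80)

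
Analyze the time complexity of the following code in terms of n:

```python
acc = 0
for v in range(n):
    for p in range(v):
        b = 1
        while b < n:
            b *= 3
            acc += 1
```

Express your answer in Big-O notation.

Each loop level contributes: n × n × log n. Multiplying the contributions gives O(n^2 log n).

Answer: O(n^2 log n)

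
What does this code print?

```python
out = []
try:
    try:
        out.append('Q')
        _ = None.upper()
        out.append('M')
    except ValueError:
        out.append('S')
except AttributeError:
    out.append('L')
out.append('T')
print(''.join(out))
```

Execution trace: 'Q' (try body) → 'L' (outer except AttributeError) → 'T' (after the try/except). Output: QLT

Answer: QLT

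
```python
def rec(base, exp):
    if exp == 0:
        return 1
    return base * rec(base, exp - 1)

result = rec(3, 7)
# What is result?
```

rec(3, 7) = 3 * 3 * 3 * 3 * 3 * 3 * 3 = 2187

Answer: 2187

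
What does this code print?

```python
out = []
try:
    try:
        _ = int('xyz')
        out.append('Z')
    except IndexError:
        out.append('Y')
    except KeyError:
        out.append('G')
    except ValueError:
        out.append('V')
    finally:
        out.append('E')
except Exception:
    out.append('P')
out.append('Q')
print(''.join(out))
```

Execution trace: 'V' (inner except ValueError) → 'E' (inner finally) → 'Q' (after the try/except). Output: VEQ

Answer: VEQ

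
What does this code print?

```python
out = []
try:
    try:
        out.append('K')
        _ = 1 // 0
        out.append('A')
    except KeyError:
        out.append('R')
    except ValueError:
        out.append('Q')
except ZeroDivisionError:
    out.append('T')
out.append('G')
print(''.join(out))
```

Execution trace: 'K' (try body) → 'T' (outer except ZeroDivisionError) → 'G' (after the try/except). Output: KTG

Answer: KTG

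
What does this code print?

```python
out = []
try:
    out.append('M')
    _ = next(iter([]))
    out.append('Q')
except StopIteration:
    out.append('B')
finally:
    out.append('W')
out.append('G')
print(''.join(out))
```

Execution trace: 'M' (try body) → 'B' (except StopIteration) → 'W' (finally) → 'G' (after the try/except). Output: MBWG

Answer: MBWG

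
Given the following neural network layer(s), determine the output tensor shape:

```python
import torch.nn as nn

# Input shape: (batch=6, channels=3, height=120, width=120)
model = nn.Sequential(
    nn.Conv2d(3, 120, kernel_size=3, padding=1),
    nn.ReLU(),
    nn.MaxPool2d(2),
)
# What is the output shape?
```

Input: (6, 3, 120, 120) -> after Conv2d: (6, 120, 120, 120) -> after ReLU: (6, 120, 120, 120) -> Output: (6, 120, 60, 60)

Answer: (6, 120, 60, 60)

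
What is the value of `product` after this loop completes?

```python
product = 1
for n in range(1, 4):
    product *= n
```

3! = 6
`product` takes the values: 1 → 2 → 6

Answer: 6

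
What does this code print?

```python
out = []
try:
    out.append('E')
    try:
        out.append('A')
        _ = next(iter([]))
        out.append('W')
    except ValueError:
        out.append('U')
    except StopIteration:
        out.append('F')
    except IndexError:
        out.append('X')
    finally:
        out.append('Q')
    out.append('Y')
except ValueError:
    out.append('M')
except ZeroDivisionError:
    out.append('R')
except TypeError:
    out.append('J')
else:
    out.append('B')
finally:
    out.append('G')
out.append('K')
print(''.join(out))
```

Execution trace: 'E' (try body) → 'A' (inner try body) → 'F' (inner except StopIteration) → 'Q' (inner finally) → 'Y' (try body, no exception) → 'B' (else) → 'G' (finally) → 'K' (after the try/except). Output: EAFQYBGK

Answer: EAFQYBGK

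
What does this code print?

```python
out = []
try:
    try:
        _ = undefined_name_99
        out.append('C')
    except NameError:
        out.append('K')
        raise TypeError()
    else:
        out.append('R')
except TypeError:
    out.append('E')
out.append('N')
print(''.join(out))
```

Execution trace: 'K' (inner except NameError) → 'E' (outer except TypeError) → 'N' (after the try/except). Output: KEN

Answer: KEN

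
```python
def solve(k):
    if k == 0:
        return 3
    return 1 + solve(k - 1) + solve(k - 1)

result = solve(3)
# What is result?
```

solve(k) = 1 + 2·solve(k-1), solve(0)=3. Closed form: (3+1)·2^3 - 1 = 31.

Answer: 31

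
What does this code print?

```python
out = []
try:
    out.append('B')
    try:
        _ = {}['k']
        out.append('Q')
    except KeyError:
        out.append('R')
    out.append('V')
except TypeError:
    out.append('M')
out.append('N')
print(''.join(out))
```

Execution trace: 'B' (try body) → 'R' (inner except KeyError) → 'V' (try body, no exception) → 'N' (after the try/except). Output: BRVN

Answer: BRVN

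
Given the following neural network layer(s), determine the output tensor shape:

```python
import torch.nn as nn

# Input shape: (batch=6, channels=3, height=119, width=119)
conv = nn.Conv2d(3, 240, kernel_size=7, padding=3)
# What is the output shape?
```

Input: (6, 3, 119, 119) -> Output: (6, 240, 119, 119)

Answer: (6, 240, 119, 119)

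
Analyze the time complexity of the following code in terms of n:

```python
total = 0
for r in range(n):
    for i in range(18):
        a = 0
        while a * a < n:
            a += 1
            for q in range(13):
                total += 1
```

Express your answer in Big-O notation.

Each loop level contributes: n × 1 × √n × 1. Multiplying the contributions gives O(n√n).

Answer: O(n√n)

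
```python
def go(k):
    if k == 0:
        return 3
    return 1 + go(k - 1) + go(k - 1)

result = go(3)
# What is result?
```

go(k) = 1 + 2·go(k-1), go(0)=3. Closed form: (3+1)·2^3 - 1 = 31.

Answer: 31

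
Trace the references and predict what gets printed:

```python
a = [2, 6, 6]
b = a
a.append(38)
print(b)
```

Key concept: basic list aliasing.
Step by step:
`a = [2, 6, 6]` → a = [2, 6, 6]
`b = a` → b = [2, 6, 6] (same object as a)
`a.append(38)` → a = [2, 6, 6, 38] (same object as b); b = [2, 6, 6, 38] (same object as a)
`print(b)` → prints [2, 6, 6, 38]

Answer: [2, 6, 6, 38]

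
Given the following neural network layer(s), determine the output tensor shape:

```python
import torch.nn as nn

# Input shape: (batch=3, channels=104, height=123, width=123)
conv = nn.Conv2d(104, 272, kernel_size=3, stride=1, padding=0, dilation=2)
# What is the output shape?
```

Input: (3, 104, 123, 123) -> Output: (3, 272, 119, 119)

Answer: (3, 272, 119, 119)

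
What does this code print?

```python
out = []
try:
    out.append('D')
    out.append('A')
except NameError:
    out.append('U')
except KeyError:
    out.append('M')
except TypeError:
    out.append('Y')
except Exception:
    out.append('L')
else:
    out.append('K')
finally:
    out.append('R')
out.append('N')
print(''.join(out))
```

Execution trace: 'D' (try body) → 'A' (try body, no exception) → 'K' (else) → 'R' (finally) → 'N' (after the try/except). Output: DAKRN

Answer: DAKRN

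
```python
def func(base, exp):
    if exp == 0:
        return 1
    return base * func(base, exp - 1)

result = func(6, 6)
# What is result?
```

func(6, 6) = 6 * 6 * 6 * 6 * 6 * 6 = 46656

Answer: 46656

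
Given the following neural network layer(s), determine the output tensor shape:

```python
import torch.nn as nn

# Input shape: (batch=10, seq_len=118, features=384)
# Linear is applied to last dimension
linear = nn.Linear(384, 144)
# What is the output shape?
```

Input: (10, 118, 384) -> Output: (10, 118, 144)

Answer: (10, 118, 144)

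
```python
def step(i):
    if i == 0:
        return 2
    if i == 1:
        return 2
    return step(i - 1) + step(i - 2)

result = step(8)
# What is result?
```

Build up from base cases: step(0)=2, step(1)=2, step(2)=4, step(3)=6, step(4)=10, step(5)=16, step(6)=26, ..., step(8)=68

Answer: 68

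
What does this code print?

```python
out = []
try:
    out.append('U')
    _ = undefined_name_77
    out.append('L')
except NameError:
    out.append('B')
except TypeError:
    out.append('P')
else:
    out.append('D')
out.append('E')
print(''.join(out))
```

Execution trace: 'U' (try body) → 'B' (except NameError) → 'E' (after the try/except). Output: UBE

Answer: UBE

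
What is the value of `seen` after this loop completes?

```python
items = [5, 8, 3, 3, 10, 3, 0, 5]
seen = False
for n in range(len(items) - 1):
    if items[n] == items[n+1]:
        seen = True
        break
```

Check consecutive duplicates in [5, 8, 3, 3, 10, 3, 0, 5]
`seen` takes the values: False → True

Answer: True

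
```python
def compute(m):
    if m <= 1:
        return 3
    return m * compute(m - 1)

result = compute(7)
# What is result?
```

compute(7) = 7 * 6 * 5 * 4 * 3 * 2 * 3 = 15120

Answer: 15120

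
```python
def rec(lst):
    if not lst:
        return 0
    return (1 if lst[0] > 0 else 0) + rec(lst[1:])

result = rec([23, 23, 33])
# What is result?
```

Count of positive elements in [23, 23, 33] = 3

Answer: 3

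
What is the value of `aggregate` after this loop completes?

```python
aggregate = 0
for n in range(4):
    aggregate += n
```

Sum of 0 to 3 = 6
`aggregate` takes the values: 0 → 1 → 3 → 6

Answer: 6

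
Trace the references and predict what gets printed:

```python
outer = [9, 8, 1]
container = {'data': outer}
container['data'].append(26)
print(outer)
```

Key concept: dict holds reference to list.
Step by step:
`outer = [9, 8, 1]` → outer = [9, 8, 1]
`container = {'data': outer}` → container = {'data': [9, 8, 1]}
`container['data'].append(26)` → outer = [9, 8, 1, 26]; container = {'data': [9, 8, 1, 26]}
`print(outer)` → prints [9, 8, 1, 26]

Answer: [9, 8, 1, 26]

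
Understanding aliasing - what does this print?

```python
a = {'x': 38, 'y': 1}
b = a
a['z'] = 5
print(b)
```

Key concept: dict aliasing.
Step by step:
`a = {'x': 38, 'y': 1}` → a = {'x': 38, 'y': 1}
`b = a` → b = {'x': 38, 'y': 1} (same object as a)
`a['z'] = 5` → a = {'x': 38, 'y': 1, 'z': 5} (same object as b); b = {'x': 38, 'y': 1, 'z': 5} (same object as a)
`print(b)` → prints {'x': 38, 'y': 1, 'z': 5}

Answer: {'x': 38, 'y': 1, 'z': 5}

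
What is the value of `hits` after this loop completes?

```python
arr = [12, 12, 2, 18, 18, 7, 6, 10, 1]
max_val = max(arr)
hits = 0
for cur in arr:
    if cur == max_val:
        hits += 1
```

Count of max value 18 in [12, 12, 2, 18, 18, 7, 6, 10, 1]
`hits` takes the values: 0 → 1 → 2

Answer: 2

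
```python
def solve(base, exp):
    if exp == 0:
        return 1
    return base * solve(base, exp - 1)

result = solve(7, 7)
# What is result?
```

solve(7, 7) = 7 * 7 * 7 * 7 * 7 * 7 * 7 = 823543

Answer: 823543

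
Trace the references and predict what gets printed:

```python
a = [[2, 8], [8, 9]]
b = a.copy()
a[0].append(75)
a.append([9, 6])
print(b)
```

Key concept: shallow copy with nested lists.
Step by step:
`a = [[2, 8], [8, 9]]` → a = [[2, 8], [8, 9]]
`b = a.copy()` → b = [[2, 8], [8, 9]]
`a[0].append(75)` → a = [[2, 8, 75], [8, 9]]; b = [[2, 8, 75], [8, 9]]
`a.append([9, 6])` → a = [[2, 8, 75], [8, 9], [9, 6]]
`print(b)` → prints [[2, 8, 75], [8, 9]]

Answer: [[2, 8, 75], [8, 9]]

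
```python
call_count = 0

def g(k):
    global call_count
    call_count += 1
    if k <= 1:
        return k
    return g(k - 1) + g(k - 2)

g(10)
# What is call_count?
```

Calls(k) = 1 + Calls(k-1) + Calls(k-2); Calls(0)=Calls(1)=1. For k=10 this gives 177.

Answer: 177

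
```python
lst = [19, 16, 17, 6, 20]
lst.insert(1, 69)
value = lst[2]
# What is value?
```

Trace:
`lst = [19, 16, 17, 6, 20]` → lst = [19, 16, 17, 6, 20]
`lst.insert(1, 69)` → lst = [19, 69, 16, 17, 6, 20]
`value = lst[2]` → value = 16
So value = 16

Answer: 16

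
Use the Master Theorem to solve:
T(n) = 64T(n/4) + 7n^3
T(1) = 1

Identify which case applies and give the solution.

a=64, b=4, f(n)=7n^3. log_4(64) = 3. Since c=3 = 3, Case 2 applies: T(n) = Θ(n^log_b(a) · log n) = O(n^3 log n).

Answer: O(n^3 log n) - Case 2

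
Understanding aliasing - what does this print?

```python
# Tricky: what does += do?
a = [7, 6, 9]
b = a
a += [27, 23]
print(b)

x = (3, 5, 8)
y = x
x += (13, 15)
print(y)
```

Key concept: += behavior differs for mutable vs immutable.
Step by step:
`a = [7, 6, 9]` → a = [7, 6, 9]
`b = a` → b = [7, 6, 9] (same object as a)
`a += [27, 23]` → a = [7, 6, 9, 27, 23] (same object as b); b = [7, 6, 9, 27, 23] (same object as a)
`print(b)` → prints [7, 6, 9, 27, 23]
`x = (3, 5, 8)` → x = (3, 5, 8)
`y = x` → y = (3, 5, 8)
`x += (13, 15)` → x = (3, 5, 8, 13, 15)
`print(y)` → prints (3, 5, 8)

Answer:
[7, 6, 9, 27, 23]
(3, 5, 8)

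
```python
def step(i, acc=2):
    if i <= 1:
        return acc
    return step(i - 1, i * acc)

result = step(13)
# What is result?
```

Accumulator trace (n, acc): (13, 2) -> (12, 26) -> (11, 312) -> (10, 3432) -> (9, 34320) -> (8, 308880) -> (7, 2471040) -> (6, 17297280) -> (5, 103783680) -> (4, 518918400) -> (3, 2075673600) -> (2, 6227020800) -> (1, 12454041600) -> return 12454041600

Answer: 12454041600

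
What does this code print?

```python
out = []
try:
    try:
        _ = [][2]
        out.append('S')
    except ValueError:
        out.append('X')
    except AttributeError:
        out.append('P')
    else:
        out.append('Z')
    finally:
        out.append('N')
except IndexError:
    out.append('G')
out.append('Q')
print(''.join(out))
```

Execution trace: 'N' (finally) → 'G' (outer except IndexError) → 'Q' (after the try/except). Output: NGQ

Answer: NGQ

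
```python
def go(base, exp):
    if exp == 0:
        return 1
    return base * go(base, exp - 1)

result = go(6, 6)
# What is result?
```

go(6, 6) = 6 * 6 * 6 * 6 * 6 * 6 = 46656

Answer: 46656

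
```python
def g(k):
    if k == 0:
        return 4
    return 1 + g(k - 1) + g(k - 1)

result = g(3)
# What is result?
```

g(k) = 1 + 2·g(k-1), g(0)=4. Closed form: (4+1)·2^3 - 1 = 39.

Answer: 39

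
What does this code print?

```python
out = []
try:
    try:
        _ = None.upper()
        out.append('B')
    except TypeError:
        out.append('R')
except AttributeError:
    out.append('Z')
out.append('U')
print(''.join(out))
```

Execution trace: 'Z' (outer except AttributeError) → 'U' (after the try/except). Output: ZU

Answer: ZU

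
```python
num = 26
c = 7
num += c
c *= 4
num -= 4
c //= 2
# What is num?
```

Trace:
`num = 26` → num = 26
`c = 7` → c = 7
`num += c` → num = 33
`c *= 4` → c = 28
`num -= 4` → num = 29
`c //= 2` → c = 14
So num = 29

Answer: 29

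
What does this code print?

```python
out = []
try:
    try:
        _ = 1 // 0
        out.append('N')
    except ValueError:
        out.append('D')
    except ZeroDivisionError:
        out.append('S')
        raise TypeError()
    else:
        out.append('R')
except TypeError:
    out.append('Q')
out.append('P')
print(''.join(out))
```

Execution trace: 'S' (inner except ZeroDivisionError) → 'Q' (outer except TypeError) → 'P' (after the try/except). Output: SQP

Answer: SQP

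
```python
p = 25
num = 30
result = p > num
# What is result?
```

Trace:
`p = 25` → p = 25
`num = 30` → num = 30
`result = p > num` → result = False
So result = False

Answer: False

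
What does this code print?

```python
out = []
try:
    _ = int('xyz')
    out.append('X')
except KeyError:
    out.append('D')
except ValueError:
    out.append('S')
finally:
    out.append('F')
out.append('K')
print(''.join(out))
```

Execution trace: 'S' (except ValueError) → 'F' (finally) → 'K' (after the try/except). Output: SFK

Answer: SFK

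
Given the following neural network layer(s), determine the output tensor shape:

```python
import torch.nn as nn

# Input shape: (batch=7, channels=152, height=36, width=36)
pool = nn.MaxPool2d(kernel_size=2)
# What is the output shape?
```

Input: (7, 152, 36, 36) -> Output: (7, 152, 18, 18)

Answer: (7, 152, 18, 18)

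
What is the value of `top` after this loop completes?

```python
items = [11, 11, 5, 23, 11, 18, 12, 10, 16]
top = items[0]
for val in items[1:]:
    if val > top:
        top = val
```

Maximum of [11, 11, 5, 23, 11, 18, 12, 10, 16]
`top` takes the values: 11 → 23

Answer: 23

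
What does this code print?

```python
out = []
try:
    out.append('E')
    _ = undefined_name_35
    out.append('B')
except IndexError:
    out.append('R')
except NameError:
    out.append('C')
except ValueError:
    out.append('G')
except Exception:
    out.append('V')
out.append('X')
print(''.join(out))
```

Execution trace: 'E' (try body) → 'C' (except NameError) → 'X' (after the try/except). Output: ECX

Answer: ECX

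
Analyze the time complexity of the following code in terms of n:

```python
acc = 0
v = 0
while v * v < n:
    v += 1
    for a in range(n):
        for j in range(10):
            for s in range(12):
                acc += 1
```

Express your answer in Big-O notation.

Each loop level contributes: √n × n × 1 × 1. Multiplying the contributions gives O(n√n).

Answer: O(n√n)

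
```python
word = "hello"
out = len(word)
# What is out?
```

Trace:
`word = "hello"` → word = 'hello'
`out = len(word)` → out = 5
So out = 5

Answer: 5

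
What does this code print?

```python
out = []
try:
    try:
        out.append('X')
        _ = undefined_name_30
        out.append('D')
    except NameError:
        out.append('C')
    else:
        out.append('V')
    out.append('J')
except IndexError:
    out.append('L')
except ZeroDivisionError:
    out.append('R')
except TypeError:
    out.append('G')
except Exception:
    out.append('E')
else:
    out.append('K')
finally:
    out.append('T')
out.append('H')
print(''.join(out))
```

Execution trace: 'X' (inner try body) → 'C' (inner except NameError) → 'J' (try body, no exception) → 'K' (else) → 'T' (finally) → 'H' (after the try/except). Output: XCJKTH

Answer: XCJKTH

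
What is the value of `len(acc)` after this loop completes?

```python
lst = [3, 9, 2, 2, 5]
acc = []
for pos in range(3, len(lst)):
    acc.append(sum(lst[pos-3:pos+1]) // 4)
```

Number of 4-element averages
`acc` takes the values: [] → [4] → [4, 4]
So `len(acc)` = 2

Answer: 2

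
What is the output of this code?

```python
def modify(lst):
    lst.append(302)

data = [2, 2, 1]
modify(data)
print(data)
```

Key concept: function modifies passed list.
Step by step:
`data = [2, 2, 1]` → data = [2, 2, 1]
`modify(data)` → data = [2, 2, 1, 302]
`print(data)` → prints [2, 2, 1, 302]

Answer: [2, 2, 1, 302]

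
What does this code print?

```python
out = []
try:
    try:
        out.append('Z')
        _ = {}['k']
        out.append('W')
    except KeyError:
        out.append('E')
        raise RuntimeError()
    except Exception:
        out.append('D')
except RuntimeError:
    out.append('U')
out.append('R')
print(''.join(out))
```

Execution trace: 'Z' (inner try body) → 'E' (inner except KeyError) → 'U' (outer except RuntimeError) → 'R' (after the try/except). Output: ZEUR

Answer: ZEUR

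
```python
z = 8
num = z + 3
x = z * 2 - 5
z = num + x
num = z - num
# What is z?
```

Trace:
`z = 8` → z = 8
`num = z + 3` → num = 11
`x = z * 2 - 5` → x = 11
`z = num + x` → z = 22
`num = z - num` → num = 11
So z = 22

Answer: 22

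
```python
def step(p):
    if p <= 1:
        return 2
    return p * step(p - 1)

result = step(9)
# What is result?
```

step(9) = 9 * 8 * 7 * 6 * 5 * 4 * 3 * 2 * 2 = 725760

Answer: 725760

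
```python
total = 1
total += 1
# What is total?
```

Trace:
`total = 1` → total = 1
`total += 1` → total = 2
So total = 2

Answer: 2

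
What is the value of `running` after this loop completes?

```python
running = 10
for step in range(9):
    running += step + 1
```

Start at 10, add 1 to 9 = 55
`running` takes the values: 10 → 11 → 13 → 16 → 20 → 25 → 31 → 38 → 46 → 55

Answer: 55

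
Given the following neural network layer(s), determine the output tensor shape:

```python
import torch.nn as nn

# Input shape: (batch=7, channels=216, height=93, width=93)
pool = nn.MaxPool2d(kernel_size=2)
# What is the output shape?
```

Input: (7, 216, 93, 93) -> Output: (7, 216, 46, 46)

Answer: (7, 216, 46, 46)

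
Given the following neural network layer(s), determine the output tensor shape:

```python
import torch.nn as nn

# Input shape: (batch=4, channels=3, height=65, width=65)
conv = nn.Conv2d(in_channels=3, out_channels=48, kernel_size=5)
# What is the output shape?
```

Input: (4, 3, 65, 65) -> Output: (4, 48, 61, 61)

Answer: (4, 48, 61, 61)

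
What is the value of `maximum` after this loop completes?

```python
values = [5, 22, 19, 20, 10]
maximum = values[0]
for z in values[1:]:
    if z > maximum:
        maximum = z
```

Maximum of [5, 22, 19, 20, 10]
`maximum` takes the values: 5 → 22

Answer: 22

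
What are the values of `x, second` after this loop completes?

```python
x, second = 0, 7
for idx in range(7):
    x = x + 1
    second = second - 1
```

x goes 0→7, second goes 7→0
`x, second` takes the values: (0, 7) → (1, 7) → (1, 6) → (2, 6) → (2, 5) → (3, 5) → (3, 4) → (4, 4) → (4, 3) → (5, 3) → (5, 2) → (6, 2) → (6, 1) → (7, 1) → (7, 0)

Answer: 7, 0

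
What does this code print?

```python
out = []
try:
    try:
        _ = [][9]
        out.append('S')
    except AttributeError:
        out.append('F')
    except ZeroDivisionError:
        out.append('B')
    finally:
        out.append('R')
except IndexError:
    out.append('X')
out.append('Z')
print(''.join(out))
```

Execution trace: 'R' (finally) → 'X' (outer except IndexError) → 'Z' (after the try/except). Output: RXZ

Answer: RXZ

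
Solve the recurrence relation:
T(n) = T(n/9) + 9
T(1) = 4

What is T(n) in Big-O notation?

Each step divides n by 9 and adds 9. After log_9(n) steps we reach T(1)=4. So T(n) = 9·log_9(n) + 4 = O(log n).

Answer: O(log n)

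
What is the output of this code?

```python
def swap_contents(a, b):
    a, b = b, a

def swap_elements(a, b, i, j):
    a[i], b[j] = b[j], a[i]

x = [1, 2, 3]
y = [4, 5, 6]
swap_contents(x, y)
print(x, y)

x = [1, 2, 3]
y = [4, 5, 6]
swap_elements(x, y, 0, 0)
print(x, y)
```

Key concept: parameter rebinding vs mutation.
Step by step:
`x = [1, 2, 3]` → x = [1, 2, 3]
`y = [4, 5, 6]` → y = [4, 5, 6]
`swap_contents(x, y)` → no visible change to tracked variables
`print(x, y)` → prints [1, 2, 3] [4, 5, 6]
`x = [1, 2, 3]` → x = [1, 2, 3]
`y = [4, 5, 6]` → y = [4, 5, 6]
`swap_elements(x, y, 0, 0)` → x = [4, 2, 3]; y = [1, 5, 6]
`print(x, y)` → prints [4, 2, 3] [1, 5, 6]

Answer:
[1, 2, 3] [4, 5, 6]
[4, 2, 3] [1, 5, 6]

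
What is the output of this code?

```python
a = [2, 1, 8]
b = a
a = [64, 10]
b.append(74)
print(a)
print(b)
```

Key concept: rebinding vs mutation: a is rebound to a new list, b still points at the original.
Step by step:
`a = [2, 1, 8]` → a = [2, 1, 8]
`b = a` → b = [2, 1, 8] (same object as a)
`a = [64, 10]` → a = [64, 10]
`b.append(74)` → b = [2, 1, 8, 74]
`print(a)` → prints [64, 10]
`print(b)` → prints [2, 1, 8, 74]

Answer:
[64, 10]
[2, 1, 8, 74]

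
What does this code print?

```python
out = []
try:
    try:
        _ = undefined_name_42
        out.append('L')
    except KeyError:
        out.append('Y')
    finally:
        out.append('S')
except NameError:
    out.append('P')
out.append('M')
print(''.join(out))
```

Execution trace: 'S' (finally) → 'P' (outer except NameError) → 'M' (after the try/except). Output: SPM

Answer: SPM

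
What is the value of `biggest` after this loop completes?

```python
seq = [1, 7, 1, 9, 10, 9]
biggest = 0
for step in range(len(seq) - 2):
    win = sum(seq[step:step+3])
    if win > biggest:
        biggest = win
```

Max sum of 3-element window in [1, 7, 1, 9, 10, 9]
`biggest` takes the values: 0 → 9 → 17 → 20 → 28

Answer: 28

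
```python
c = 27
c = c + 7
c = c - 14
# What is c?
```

Trace:
`c = 27` → c = 27
`c = c + 7` → c = 34
`c = c - 14` → c = 20
So c = 20

Answer: 20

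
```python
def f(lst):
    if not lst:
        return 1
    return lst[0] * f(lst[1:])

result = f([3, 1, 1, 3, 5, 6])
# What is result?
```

Product over [3, 1, 1, 3, 5, 6] = 3 * 1 * 1 * 3 * 5 * 6 = 270

Answer: 270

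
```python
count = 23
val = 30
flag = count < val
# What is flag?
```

Trace:
`count = 23` → count = 23
`val = 30` → val = 30
`flag = count < val` → flag = True
So flag = True

Answer: True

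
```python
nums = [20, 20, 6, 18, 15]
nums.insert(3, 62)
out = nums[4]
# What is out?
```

Trace:
`nums = [20, 20, 6, 18, 15]` → nums = [20, 20, 6, 18, 15]
`nums.insert(3, 62)` → nums = [20, 20, 6, 62, 18, 15]
`out = nums[4]` → out = 18
So out = 18

Answer: 18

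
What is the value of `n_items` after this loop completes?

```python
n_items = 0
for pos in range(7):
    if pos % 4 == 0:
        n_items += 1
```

Count numbers divisible by 4 in range(7)
`n_items` takes the values: 0 → 1 → 2

Answer: 2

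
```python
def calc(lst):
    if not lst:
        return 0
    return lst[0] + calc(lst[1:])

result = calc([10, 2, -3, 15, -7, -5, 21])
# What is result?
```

10 + 2 + (-3) + 15 + (-7) + (-5) + 21 + 0 = 33

Answer: 33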